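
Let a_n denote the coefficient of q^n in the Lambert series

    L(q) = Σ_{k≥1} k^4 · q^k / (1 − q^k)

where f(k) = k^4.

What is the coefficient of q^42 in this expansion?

n=42: 42·1 21·2 14·3 7·6 6·7 3·14 2·21 1·42  f→[3111696+194481+38416+2401+1296+81+16+1]=3348388

a_42 = 3348388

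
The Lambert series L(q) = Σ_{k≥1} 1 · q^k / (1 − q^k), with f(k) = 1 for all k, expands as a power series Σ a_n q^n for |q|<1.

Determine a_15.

a_15 = 4

q^15  k|15↦f(k): 1:1 3:1 5:1 15:1  a_15=4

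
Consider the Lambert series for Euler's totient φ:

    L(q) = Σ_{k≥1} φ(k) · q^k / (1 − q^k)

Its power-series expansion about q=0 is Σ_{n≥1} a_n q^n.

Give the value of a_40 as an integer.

[q^40] φ(1)=1,φ(2)=1,φ(4)=2,φ(5)=4,φ(8)=4,φ(10)=4,φ(20)=8,φ(40)=16 ⇒ 40

a_40 = 40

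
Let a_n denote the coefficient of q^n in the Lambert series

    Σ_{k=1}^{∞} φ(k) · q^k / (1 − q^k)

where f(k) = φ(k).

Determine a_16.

n=16: 16·1 8·2 4·4 2·8 1·16  φ→[8+4+2+1+1]=16

a_16 = 16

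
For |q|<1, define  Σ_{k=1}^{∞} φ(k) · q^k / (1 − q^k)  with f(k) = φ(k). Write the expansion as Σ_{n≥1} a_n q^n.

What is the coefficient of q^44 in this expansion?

q^44  k|44↦φ(k): 1:1 2:1 4:2 11:10 22:10 44:20  a_44=44

a_44 = 44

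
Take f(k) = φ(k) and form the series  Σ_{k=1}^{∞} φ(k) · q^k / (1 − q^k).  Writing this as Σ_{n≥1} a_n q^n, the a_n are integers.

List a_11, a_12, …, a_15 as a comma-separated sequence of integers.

d|11:{11,1}  Σφ=10+1=11
n=12: 1·12 2·6 3·4 4·3 6·2 12·1  φ→[1+1+2+2+2+4]=12
n=13: 1·13 13·1  φ→[1+12]=13
n=14: 14·1 7·2 2·7 1·14  φ→[6+6+1+1]=14
d|15:{1,3,5,15}  Σφ=1+2+4+8=15

11, 12, 13, 14, 15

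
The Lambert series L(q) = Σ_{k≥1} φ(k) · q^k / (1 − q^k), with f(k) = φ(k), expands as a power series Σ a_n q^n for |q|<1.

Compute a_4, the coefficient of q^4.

n=4: 4·1 2·2 1·4  φ→[2+1+1]=4

a_4 = 4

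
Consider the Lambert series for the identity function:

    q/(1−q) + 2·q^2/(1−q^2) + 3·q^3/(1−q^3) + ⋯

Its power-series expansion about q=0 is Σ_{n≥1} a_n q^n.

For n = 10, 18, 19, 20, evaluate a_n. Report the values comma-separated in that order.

18, 39, 20, 42

n=10: 1·10 2·5 5·2 10·1  f→[1+2+5+10]=18
n=18: 1·18 2·9 3·6 6·3 9·2 18·1  f→[1+2+3+6+9+18]=39
n=19: 19·1 1·19  f→[19+1]=20
q^20  k|20↦f(k): 1:1 2:2 4:4 5:5 10:10 20:20  a_20=42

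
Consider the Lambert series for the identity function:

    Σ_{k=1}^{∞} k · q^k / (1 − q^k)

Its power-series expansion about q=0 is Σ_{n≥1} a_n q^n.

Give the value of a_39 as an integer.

a_39 = 56

[q^39] f(1)=1,f(3)=3,f(13)=13,f(39)=39 ⇒ 56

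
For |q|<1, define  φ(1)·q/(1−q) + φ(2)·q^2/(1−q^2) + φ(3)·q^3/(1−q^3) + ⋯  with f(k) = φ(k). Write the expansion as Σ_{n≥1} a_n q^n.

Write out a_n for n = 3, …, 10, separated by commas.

q^3  k|3↦φ(k): 3:2 1:1  a_3=3
n=4: 4·1 2·2 1·4  φ→[2+1+1]=4
q^5  k|5↦φ(k): 5:4 1:1  a_5=5
d|6:{6,3,2,1}  Σφ=2+2+1+1=6
n=7: 1·7 7·1  φ→[1+6]=7
[q^8] φ(8)=4,φ(4)=2,φ(2)=1,φ(1)=1 ⇒ 8
d|9:{9,3,1}  Σφ=6+2+1=9
[q^10] φ(10)=4,φ(5)=4,φ(2)=1,φ(1)=1 ⇒ 10

3, 4, 5, 6, 7, 8, 9, 10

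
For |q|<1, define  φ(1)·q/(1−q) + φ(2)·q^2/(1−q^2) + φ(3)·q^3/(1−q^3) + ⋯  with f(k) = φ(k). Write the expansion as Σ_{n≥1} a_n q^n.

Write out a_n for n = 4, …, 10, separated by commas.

q^4  k|4↦φ(k): 4:2 2:1 1:1  a_4=4
d|5:{1,5}  Σφ=1+4=5
q^6  k|6↦φ(k): 6:2 3:2 2:1 1:1  a_6=6
n=7: 7·1 1·7  φ→[6+1]=7
d|8:{1,2,4,8}  Σφ=1+1+2+4=8
n=9: 1·9 3·3 9·1  φ→[1+2+6]=9
q^10  k|10↦φ(k): 1:1 2:1 5:4 10:4  a_10=10

4, 5, 6, 7, 8, 9, 10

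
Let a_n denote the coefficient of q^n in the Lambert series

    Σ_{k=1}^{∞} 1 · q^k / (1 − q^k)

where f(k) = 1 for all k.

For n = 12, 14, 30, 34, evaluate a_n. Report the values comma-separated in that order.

q^12  k|12↦f(k): 1:1 2:1 3:1 4:1 6:1 12:1  a_12=6
n=14: 14·1 7·2 2·7 1·14  f→[1+1+1+1]=4
[q^30] f(1)=1,f(2)=1,f(3)=1,f(5)=1,f(6)=1,f(10)=1,f(15)=1,f(30)=1 ⇒ 8
q^34  k|34↦f(k): 1:1 2:1 17:1 34:1  a_34=4

6, 4, 8, 4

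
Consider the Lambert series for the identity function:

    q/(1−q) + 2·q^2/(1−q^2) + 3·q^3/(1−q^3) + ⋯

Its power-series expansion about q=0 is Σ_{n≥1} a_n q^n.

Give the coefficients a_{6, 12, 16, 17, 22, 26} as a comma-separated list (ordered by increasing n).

d|6:{6,3,2,1}  Σf=6+3+2+1=12
n=12: 1·12 2·6 3·4 4·3 6·2 12·1  f→[1+2+3+4+6+12]=28
q^16  k|16↦f(k): 1:1 2:2 4:4 8:8 16:16  a_16=31
q^17  k|17↦f(k): 1:1 17:17  a_17=18
n=22: 22·1 11·2 2·11 1·22  f→[22+11+2+1]=36
q^26  k|26↦f(k): 1:1 2:2 13:13 26:26  a_26=42

12, 28, 31, 18, 36, 42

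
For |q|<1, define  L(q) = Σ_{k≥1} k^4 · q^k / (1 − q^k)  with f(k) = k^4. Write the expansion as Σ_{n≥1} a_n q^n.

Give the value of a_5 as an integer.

a_5 = 626

q^5  k|5↦f(k): 5:625 1:1  a_5=626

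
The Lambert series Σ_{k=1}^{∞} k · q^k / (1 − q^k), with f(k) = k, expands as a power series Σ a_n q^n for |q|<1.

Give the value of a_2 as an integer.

a_2 = 3

d|2:{1,2}  Σf=1+2=3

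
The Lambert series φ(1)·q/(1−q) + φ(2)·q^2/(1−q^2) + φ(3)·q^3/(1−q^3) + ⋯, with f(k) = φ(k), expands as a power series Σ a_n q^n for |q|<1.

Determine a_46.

[q^46] φ(1)=1,φ(2)=1,φ(23)=22,φ(46)=22 ⇒ 46

a_46 = 46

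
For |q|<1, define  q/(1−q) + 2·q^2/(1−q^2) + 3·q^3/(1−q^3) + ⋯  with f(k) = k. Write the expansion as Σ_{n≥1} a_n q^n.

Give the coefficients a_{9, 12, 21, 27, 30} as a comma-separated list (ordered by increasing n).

d|9:{1,3,9}  Σf=1+3+9=13
d|12:{12,6,4,3,2,1}  Σf=12+6+4+3+2+1=28
d|21:{1,3,7,21}  Σf=1+3+7+21=32
n=27: 27·1 9·3 3·9 1·27  f→[27+9+3+1]=40
n=30: 1·30 2·15 3·10 5·6 6·5 10·3 15·2 30·1  f→[1+2+3+5+6+10+15+30]=72

13, 28, 32, 40, 72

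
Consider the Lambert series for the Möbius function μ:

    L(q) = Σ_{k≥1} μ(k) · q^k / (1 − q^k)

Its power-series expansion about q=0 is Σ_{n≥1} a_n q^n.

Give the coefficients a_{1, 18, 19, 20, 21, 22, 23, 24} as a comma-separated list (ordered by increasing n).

[q^1] μ(1)=1 ⇒ 1
[q^18] μ(18)=0,μ(9)=0,μ(6)=1,μ(3)=-1,μ(2)=-1,μ(1)=1 ⇒ 0
d|19:{19,1}  Σμ=(-1)+1=0
n=20: 20·1 10·2 5·4 4·5 2·10 1·20  μ→[0+1+(-1)+0+(-1)+1]=0
d|21:{1,3,7,21}  Σμ=1+(-1)+(-1)+1=0
d|22:{1,2,11,22}  Σμ=1+(-1)+(-1)+1=0
q^23  k|23↦μ(k): 23:-1 1:1  a_23=0
n=24: 1·24 2·12 3·8 4·6 6·4 8·3 12·2 24·1  μ→[1+(-1)+(-1)+0+1+0+0+0]=0

1, 0, 0, 0, 0, 0, 0, 0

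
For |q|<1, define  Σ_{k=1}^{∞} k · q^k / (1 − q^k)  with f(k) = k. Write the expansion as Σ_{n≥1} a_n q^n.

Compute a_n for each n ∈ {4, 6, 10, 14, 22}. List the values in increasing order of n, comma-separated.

7, 12, 18, 24, 36

[q^4] f(1)=1,f(2)=2,f(4)=4 ⇒ 7
[q^6] f(1)=1,f(2)=2,f(3)=3,f(6)=6 ⇒ 12
[q^10] f(1)=1,f(2)=2,f(5)=5,f(10)=10 ⇒ 18
q^14  k|14↦f(k): 1:1 2:2 7:7 14:14  a_14=24
[q^22] f(22)=22,f(11)=11,f(2)=2,f(1)=1 ⇒ 36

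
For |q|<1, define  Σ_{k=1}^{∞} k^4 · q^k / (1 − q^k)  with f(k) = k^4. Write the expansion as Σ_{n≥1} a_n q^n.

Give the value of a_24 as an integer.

a_24 = 358258

n=24: 1·24 2·12 3·8 4·6 6·4 8·3 12·2 24·1  f→[1+16+81+256+1296+4096+20736+331776]=358258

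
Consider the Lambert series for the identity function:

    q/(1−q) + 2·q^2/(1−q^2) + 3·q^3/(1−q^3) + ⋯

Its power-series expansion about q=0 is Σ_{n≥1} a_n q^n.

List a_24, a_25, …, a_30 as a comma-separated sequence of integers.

[q^24] f(1)=1,f(2)=2,f(3)=3,f(4)=4,f(6)=6,f(8)=8,f(12)=12,f(24)=24 ⇒ 60
n=25: 25·1 5·5 1·25  f→[25+5+1]=31
d|26:{26,13,2,1}  Σf=26+13+2+1=42
q^27  k|27↦f(k): 1:1 3:3 9:9 27:27  a_27=40
d|28:{1,2,4,7,14,28}  Σf=1+2+4+7+14+28=56
[q^29] f(29)=29,f(1)=1 ⇒ 30
n=30: 30·1 15·2 10·3 6·5 5·6 3·10 2·15 1·30  f→[30+15+10+6+5+3+2+1]=72

60, 31, 42, 40, 56, 30, 72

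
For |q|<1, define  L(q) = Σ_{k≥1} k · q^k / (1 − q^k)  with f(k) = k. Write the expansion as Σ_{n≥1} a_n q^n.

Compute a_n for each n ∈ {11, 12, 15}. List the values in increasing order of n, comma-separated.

q^11  k|11↦f(k): 1:1 11:11  a_11=12
[q^12] f(1)=1,f(2)=2,f(3)=3,f(4)=4,f(6)=6,f(12)=12 ⇒ 28
d|15:{1,3,5,15}  Σf=1+3+5+15=24

12, 28, 24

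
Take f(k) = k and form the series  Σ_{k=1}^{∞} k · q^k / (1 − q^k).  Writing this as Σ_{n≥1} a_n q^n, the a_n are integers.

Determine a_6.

q^6  k|6↦f(k): 1:1 2:2 3:3 6:6  a_6=12

a_6 = 12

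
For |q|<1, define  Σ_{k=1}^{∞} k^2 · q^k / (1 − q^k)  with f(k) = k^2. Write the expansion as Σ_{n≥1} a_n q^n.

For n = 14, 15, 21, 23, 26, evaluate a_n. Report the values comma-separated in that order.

250, 260, 500, 530, 850

d|14:{1,2,7,14}  Σf=1+4+49+196=250
n=15: 1·15 3·5 5·3 15·1  f→[1+9+25+225]=260
d|21:{1,3,7,21}  Σf=1+9+49+441=500
q^23  k|23↦f(k): 1:1 23:529  a_23=530
n=26: 26·1 13·2 2·13 1·26  f→[676+169+4+1]=850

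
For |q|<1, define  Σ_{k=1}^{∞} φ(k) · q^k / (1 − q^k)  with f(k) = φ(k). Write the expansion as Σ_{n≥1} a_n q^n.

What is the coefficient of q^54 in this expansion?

n=54: 54·1 27·2 18·3 9·6 6·9 3·18 2·27 1·54  φ→[18+18+6+6+2+2+1+1]=54

a_54 = 54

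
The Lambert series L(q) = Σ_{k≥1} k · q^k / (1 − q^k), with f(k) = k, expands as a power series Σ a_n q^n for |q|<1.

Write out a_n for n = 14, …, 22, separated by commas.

24, 24, 31, 18, 39, 20, 42, 32, 36

d|14:{14,7,2,1}  Σf=14+7+2+1=24
n=15: 1·15 3·5 5·3 15·1  f→[1+3+5+15]=24
d|16:{16,8,4,2,1}  Σf=16+8+4+2+1=31
q^17  k|17↦f(k): 17:17 1:1  a_17=18
[q^18] f(18)=18,f(9)=9,f(6)=6,f(3)=3,f(2)=2,f(1)=1 ⇒ 39
d|19:{1,19}  Σf=1+19=20
n=20: 20·1 10·2 5·4 4·5 2·10 1·20  f→[20+10+5+4+2+1]=42
d|21:{21,7,3,1}  Σf=21+7+3+1=32
[q^22] f(1)=1,f(2)=2,f(11)=11,f(22)=22 ⇒ 36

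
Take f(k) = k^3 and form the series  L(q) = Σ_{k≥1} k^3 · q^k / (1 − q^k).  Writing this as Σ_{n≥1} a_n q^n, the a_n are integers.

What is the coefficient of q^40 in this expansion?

a_40 = 73710

[q^40] f(40)=64000,f(20)=8000,f(10)=1000,f(8)=512,f(5)=125,f(4)=64,f(2)=8,f(1)=1 ⇒ 73710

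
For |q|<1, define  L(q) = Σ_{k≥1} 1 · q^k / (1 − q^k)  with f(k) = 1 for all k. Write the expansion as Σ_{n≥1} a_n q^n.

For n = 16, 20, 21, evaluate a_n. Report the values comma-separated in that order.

[q^16] f(16)=1,f(8)=1,f(4)=1,f(2)=1,f(1)=1 ⇒ 5
[q^20] f(1)=1,f(2)=1,f(4)=1,f(5)=1,f(10)=1,f(20)=1 ⇒ 6
d|21:{1,3,7,21}  Σf=1+1+1+1=4

5, 6, 4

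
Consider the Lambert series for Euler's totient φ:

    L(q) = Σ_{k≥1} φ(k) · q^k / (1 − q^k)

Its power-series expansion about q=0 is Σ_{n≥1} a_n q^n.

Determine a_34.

d|34:{1,2,17,34}  Σφ=1+1+16+16=34

a_34 = 34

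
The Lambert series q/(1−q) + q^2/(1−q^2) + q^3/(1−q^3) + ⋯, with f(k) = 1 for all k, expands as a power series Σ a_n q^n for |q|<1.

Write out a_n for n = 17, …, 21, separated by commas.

2, 6, 2, 6, 4

n=17: 17·1 1·17  f→[1+1]=2
n=18: 18·1 9·2 6·3 3·6 2·9 1·18  f→[1+1+1+1+1+1]=6
d|19:{1,19}  Σf=1+1=2
q^20  k|20↦f(k): 20:1 10:1 5:1 4:1 2:1 1:1  a_20=6
[q^21] f(21)=1,f(7)=1,f(3)=1,f(1)=1 ⇒ 4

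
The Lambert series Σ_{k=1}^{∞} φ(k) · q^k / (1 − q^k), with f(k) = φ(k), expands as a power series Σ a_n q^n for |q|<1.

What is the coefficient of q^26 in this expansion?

[q^26] φ(26)=12,φ(13)=12,φ(2)=1,φ(1)=1 ⇒ 26

a_26 = 26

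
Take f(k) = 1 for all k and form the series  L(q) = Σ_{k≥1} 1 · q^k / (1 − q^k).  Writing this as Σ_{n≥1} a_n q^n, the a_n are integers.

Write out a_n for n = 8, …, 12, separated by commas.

4, 3, 4, 2, 6

[q^8] f(1)=1,f(2)=1,f(4)=1,f(8)=1 ⇒ 4
d|9:{1,3,9}  Σf=1+1+1=3
[q^10] f(1)=1,f(2)=1,f(5)=1,f(10)=1 ⇒ 4
q^11  k|11↦f(k): 11:1 1:1  a_11=2
q^12  k|12↦f(k): 12:1 6:1 4:1 3:1 2:1 1:1  a_12=6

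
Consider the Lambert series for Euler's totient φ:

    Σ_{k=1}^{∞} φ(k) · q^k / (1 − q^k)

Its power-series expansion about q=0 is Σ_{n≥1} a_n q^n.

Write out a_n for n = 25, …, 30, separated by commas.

[q^25] φ(25)=20,φ(5)=4,φ(1)=1 ⇒ 25
n=26: 26·1 13·2 2·13 1·26  φ→[12+12+1+1]=26
n=27: 27·1 9·3 3·9 1·27  φ→[18+6+2+1]=27
q^28  k|28↦φ(k): 28:12 14:6 7:6 4:2 2:1 1:1  a_28=28
d|29:{29,1}  Σφ=28+1=29
n=30: 30·1 15·2 10·3 6·5 5·6 3·10 2·15 1·30  φ→[8+8+4+2+4+2+1+1]=30

25, 26, 27, 28, 29, 30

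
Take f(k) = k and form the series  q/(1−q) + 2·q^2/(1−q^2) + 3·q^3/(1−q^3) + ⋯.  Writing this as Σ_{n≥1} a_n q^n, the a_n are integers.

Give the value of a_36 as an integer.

n=36: 36·1 18·2 12·3 9·4 6·6 4·9 3·12 2·18 1·36  f→[36+18+12+9+6+4+3+2+1]=91

a_36 = 91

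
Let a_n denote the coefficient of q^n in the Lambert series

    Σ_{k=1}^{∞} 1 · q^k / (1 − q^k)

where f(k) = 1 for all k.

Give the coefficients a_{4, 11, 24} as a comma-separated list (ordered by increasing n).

q^4  k|4↦f(k): 1:1 2:1 4:1  a_4=3
d|11:{1,11}  Σf=1+1=2
d|24:{24,12,8,6,4,3,2,1}  Σf=1+1+1+1+1+1+1+1=8

3, 2, 8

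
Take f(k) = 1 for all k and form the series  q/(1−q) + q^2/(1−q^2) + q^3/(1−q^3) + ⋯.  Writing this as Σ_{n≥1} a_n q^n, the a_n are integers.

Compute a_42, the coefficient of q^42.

d|42:{42,21,14,7,6,3,2,1}  Σf=1+1+1+1+1+1+1+1=8

a_42 = 8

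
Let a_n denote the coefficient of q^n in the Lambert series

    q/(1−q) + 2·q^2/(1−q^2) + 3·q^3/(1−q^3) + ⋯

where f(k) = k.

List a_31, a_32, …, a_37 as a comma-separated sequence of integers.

n=31: 1·31 31·1  f→[1+31]=32
q^32  k|32↦f(k): 1:1 2:2 4:4 8:8 16:16 32:32  a_32=63
q^33  k|33↦f(k): 1:1 3:3 11:11 33:33  a_33=48
n=34: 1·34 2·17 17·2 34·1  f→[1+2+17+34]=54
[q^35] f(35)=35,f(7)=7,f(5)=5,f(1)=1 ⇒ 48
n=36: 1·36 2·18 3·12 4·9 6·6 9·4 12·3 18·2 36·1  f→[1+2+3+4+6+9+12+18+36]=91
[q^37] f(37)=37,f(1)=1 ⇒ 38

32, 63, 48, 54, 48, 91, 38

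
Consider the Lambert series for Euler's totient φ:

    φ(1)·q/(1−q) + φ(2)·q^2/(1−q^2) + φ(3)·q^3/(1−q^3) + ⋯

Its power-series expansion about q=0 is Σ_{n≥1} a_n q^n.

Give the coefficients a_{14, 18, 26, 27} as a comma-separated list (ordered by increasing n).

n=14: 1·14 2·7 7·2 14·1  φ→[1+1+6+6]=14
n=18: 1·18 2·9 3·6 6·3 9·2 18·1  φ→[1+1+2+2+6+6]=18
[q^26] φ(1)=1,φ(2)=1,φ(13)=12,φ(26)=12 ⇒ 26
n=27: 1·27 3·9 9·3 27·1  φ→[1+2+6+18]=27

14, 18, 26, 27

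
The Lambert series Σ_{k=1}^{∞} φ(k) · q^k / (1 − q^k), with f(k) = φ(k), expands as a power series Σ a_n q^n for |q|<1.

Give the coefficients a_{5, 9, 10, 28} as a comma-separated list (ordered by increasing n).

q^5  k|5↦φ(k): 1:1 5:4  a_5=5
n=9: 1·9 3·3 9·1  φ→[1+2+6]=9
q^10  k|10↦φ(k): 10:4 5:4 2:1 1:1  a_10=10
q^28  k|28↦φ(k): 28:12 14:6 7:6 4:2 2:1 1:1  a_28=28

5, 9, 10, 28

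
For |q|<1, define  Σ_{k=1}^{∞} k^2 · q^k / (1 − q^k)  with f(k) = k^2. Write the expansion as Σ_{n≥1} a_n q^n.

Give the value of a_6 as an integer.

a_6 = 50

q^6  k|6↦f(k): 1:1 2:4 3:9 6:36  a_6=50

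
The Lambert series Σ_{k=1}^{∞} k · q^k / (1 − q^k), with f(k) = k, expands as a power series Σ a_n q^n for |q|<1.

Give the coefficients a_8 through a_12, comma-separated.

15, 13, 18, 12, 28

[q^8] f(1)=1,f(2)=2,f(4)=4,f(8)=8 ⇒ 15
[q^9] f(9)=9,f(3)=3,f(1)=1 ⇒ 13
q^10  k|10↦f(k): 1:1 2:2 5:5 10:10  a_10=18
n=11: 1·11 11·1  f→[1+11]=12
n=12: 1·12 2·6 3·4 4·3 6·2 12·1  f→[1+2+3+4+6+12]=28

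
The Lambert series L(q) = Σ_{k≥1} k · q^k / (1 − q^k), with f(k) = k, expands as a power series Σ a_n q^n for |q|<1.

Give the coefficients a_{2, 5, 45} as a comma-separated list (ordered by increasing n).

3, 6, 78

d|2:{1,2}  Σf=1+2=3
q^5  k|5↦f(k): 1:1 5:5  a_5=6
d|45:{45,15,9,5,3,1}  Σf=45+15+9+5+3+1=78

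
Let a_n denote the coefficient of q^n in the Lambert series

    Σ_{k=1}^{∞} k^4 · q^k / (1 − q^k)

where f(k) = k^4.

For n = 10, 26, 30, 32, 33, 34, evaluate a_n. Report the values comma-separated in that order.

[q^10] f(1)=1,f(2)=16,f(5)=625,f(10)=10000 ⇒ 10642
q^26  k|26↦f(k): 1:1 2:16 13:28561 26:456976  a_26=485554
n=30: 1·30 2·15 3·10 5·6 6·5 10·3 15·2 30·1  f→[1+16+81+625+1296+10000+50625+810000]=872644
q^32  k|32↦f(k): 1:1 2:16 4:256 8:4096 16:65536 32:1048576  a_32=1118481
q^33  k|33↦f(k): 33:1185921 11:14641 3:81 1:1  a_33=1200644
d|34:{1,2,17,34}  Σf=1+16+83521+1336336=1419874

10642, 485554, 872644, 1118481, 1200644, 1419874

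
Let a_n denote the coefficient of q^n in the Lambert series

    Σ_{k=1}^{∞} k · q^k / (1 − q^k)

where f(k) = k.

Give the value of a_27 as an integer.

a_27 = 40

n=27: 27·1 9·3 3·9 1·27  f→[27+9+3+1]=40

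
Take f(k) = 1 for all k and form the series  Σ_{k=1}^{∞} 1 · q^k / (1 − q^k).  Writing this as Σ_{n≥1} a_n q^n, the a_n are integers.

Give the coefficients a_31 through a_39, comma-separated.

2, 6, 4, 4, 4, 9, 2, 4, 4

[q^31] f(1)=1,f(31)=1 ⇒ 2
q^32  k|32↦f(k): 32:1 16:1 8:1 4:1 2:1 1:1  a_32=6
n=33: 33·1 11·3 3·11 1·33  f→[1+1+1+1]=4
d|34:{1,2,17,34}  Σf=1+1+1+1=4
q^35  k|35↦f(k): 35:1 7:1 5:1 1:1  a_35=4
q^36  k|36↦f(k): 1:1 2:1 3:1 4:1 6:1 9:1 12:1 18:1 36:1  a_36=9
n=37: 1·37 37·1  f→[1+1]=2
n=38: 38·1 19·2 2·19 1·38  f→[1+1+1+1]=4
n=39: 1·39 3·13 13·3 39·1  f→[1+1+1+1]=4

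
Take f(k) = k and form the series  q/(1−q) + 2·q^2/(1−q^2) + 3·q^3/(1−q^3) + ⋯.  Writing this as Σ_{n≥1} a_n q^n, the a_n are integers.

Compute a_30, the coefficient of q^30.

a_30 = 72

[q^30] f(30)=30,f(15)=15,f(10)=10,f(6)=6,f(5)=5,f(3)=3,f(2)=2,f(1)=1 ⇒ 72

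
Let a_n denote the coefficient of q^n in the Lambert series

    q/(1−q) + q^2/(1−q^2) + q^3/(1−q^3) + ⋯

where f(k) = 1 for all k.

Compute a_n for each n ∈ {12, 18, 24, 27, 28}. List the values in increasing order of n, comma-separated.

6, 6, 8, 4, 6

q^12  k|12↦f(k): 12:1 6:1 4:1 3:1 2:1 1:1  a_12=6
d|18:{1,2,3,6,9,18}  Σf=1+1+1+1+1+1=6
n=24: 1·24 2·12 3·8 4·6 6·4 8·3 12·2 24·1  f→[1+1+1+1+1+1+1+1]=8
q^27  k|27↦f(k): 27:1 9:1 3:1 1:1  a_27=4
d|28:{1,2,4,7,14,28}  Σf=1+1+1+1+1+1=6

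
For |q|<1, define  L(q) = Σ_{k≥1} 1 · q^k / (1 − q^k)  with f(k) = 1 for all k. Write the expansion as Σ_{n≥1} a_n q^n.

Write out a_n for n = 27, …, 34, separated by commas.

4, 6, 2, 8, 2, 6, 4, 4

d|27:{1,3,9,27}  Σf=1+1+1+1=4
d|28:{28,14,7,4,2,1}  Σf=1+1+1+1+1+1=6
q^29  k|29↦f(k): 29:1 1:1  a_29=2
q^30  k|30↦f(k): 1:1 2:1 3:1 5:1 6:1 10:1 15:1 30:1  a_30=8
n=31: 1·31 31·1  f→[1+1]=2
d|32:{32,16,8,4,2,1}  Σf=1+1+1+1+1+1=6
d|33:{33,11,3,1}  Σf=1+1+1+1=4
n=34: 1·34 2·17 17·2 34·1  f→[1+1+1+1]=4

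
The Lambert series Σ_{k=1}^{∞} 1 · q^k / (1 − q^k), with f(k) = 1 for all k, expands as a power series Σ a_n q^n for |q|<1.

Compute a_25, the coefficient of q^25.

n=25: 1·25 5·5 25·1  f→[1+1+1]=3

a_25 = 3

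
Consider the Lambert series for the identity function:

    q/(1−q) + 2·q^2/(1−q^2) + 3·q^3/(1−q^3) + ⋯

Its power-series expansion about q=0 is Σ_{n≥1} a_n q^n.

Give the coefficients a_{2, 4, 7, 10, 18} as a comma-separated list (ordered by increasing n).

3, 7, 8, 18, 39

n=2: 2·1 1·2  f→[2+1]=3
[q^4] f(4)=4,f(2)=2,f(1)=1 ⇒ 7
n=7: 1·7 7·1  f→[1+7]=8
d|10:{10,5,2,1}  Σf=10+5+2+1=18
n=18: 1·18 2·9 3·6 6·3 9·2 18·1  f→[1+2+3+6+9+18]=39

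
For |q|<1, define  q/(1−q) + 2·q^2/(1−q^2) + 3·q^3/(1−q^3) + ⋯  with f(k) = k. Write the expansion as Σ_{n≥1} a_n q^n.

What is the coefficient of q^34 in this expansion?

[q^34] f(1)=1,f(2)=2,f(17)=17,f(34)=34 ⇒ 54

a_34 = 54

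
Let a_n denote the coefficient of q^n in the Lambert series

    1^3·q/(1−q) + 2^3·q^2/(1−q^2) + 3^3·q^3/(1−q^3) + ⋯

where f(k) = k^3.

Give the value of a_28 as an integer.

a_28 = 25112

n=28: 1·28 2·14 4·7 7·4 14·2 28·1  f→[1+8+64+343+2744+21952]=25112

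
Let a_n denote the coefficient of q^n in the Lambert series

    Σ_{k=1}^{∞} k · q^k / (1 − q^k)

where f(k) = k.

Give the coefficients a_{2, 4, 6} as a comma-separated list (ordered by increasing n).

q^2  k|2↦f(k): 1:1 2:2  a_2=3
[q^4] f(1)=1,f(2)=2,f(4)=4 ⇒ 7
[q^6] f(6)=6,f(3)=3,f(2)=2,f(1)=1 ⇒ 12

3, 7, 12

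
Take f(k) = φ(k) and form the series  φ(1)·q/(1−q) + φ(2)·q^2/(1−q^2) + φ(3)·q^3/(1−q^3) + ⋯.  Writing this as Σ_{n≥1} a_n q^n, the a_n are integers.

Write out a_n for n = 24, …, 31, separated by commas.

[q^24] φ(1)=1,φ(2)=1,φ(3)=2,φ(4)=2,φ(6)=2,φ(8)=4,φ(12)=4,φ(24)=8 ⇒ 24
[q^25] φ(25)=20,φ(5)=4,φ(1)=1 ⇒ 25
d|26:{1,2,13,26}  Σφ=1+1+12+12=26
d|27:{27,9,3,1}  Σφ=18+6+2+1=27
[q^28] φ(28)=12,φ(14)=6,φ(7)=6,φ(4)=2,φ(2)=1,φ(1)=1 ⇒ 28
[q^29] φ(1)=1,φ(29)=28 ⇒ 29
q^30  k|30↦φ(k): 30:8 15:8 10:4 6:2 5:4 3:2 2:1 1:1  a_30=30
q^31  k|31↦φ(k): 31:30 1:1  a_31=31

24, 25, 26, 27, 28, 29, 30, 31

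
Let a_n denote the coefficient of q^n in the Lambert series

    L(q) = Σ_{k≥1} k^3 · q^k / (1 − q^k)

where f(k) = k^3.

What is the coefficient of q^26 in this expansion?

a_26 = 19782

q^26  k|26↦f(k): 1:1 2:8 13:2197 26:17576  a_26=19782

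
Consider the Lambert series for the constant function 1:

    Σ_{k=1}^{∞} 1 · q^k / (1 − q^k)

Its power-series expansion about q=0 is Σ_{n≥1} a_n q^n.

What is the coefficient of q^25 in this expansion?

n=25: 1·25 5·5 25·1  f→[1+1+1]=3

a_25 = 3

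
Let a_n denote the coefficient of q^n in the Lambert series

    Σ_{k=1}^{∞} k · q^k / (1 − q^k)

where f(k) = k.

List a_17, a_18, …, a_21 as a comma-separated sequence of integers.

q^17  k|17↦f(k): 1:1 17:17  a_17=18
q^18  k|18↦f(k): 1:1 2:2 3:3 6:6 9:9 18:18  a_18=39
q^19  k|19↦f(k): 19:19 1:1  a_19=20
[q^20] f(20)=20,f(10)=10,f(5)=5,f(4)=4,f(2)=2,f(1)=1 ⇒ 42
[q^21] f(1)=1,f(3)=3,f(7)=7,f(21)=21 ⇒ 32

18, 39, 20, 42, 32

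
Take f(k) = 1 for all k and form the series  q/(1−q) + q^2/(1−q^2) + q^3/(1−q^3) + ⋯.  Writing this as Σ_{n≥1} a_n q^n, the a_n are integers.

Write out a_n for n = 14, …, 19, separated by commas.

[q^14] f(1)=1,f(2)=1,f(7)=1,f(14)=1 ⇒ 4
d|15:{1,3,5,15}  Σf=1+1+1+1=4
q^16  k|16↦f(k): 16:1 8:1 4:1 2:1 1:1  a_16=5
n=17: 17·1 1·17  f→[1+1]=2
d|18:{1,2,3,6,9,18}  Σf=1+1+1+1+1+1=6
d|19:{1,19}  Σf=1+1=2

4, 4, 5, 2, 6, 2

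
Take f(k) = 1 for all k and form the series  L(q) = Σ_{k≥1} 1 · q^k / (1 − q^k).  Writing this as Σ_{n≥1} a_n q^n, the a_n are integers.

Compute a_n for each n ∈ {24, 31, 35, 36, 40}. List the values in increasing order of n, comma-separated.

8, 2, 4, 9, 8

n=24: 24·1 12·2 8·3 6·4 4·6 3·8 2·12 1·24  f→[1+1+1+1+1+1+1+1]=8
n=31: 1·31 31·1  f→[1+1]=2
q^35  k|35↦f(k): 1:1 5:1 7:1 35:1  a_35=4
n=36: 1·36 2·18 3·12 4·9 6·6 9·4 12·3 18·2 36·1  f→[1+1+1+1+1+1+1+1+1]=9
q^40  k|40↦f(k): 40:1 20:1 10:1 8:1 5:1 4:1 2:1 1:1  a_40=8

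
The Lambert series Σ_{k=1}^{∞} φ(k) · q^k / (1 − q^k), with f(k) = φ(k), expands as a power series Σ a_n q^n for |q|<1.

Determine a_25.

n=25: 25·1 5·5 1·25  φ→[20+4+1]=25

a_25 = 25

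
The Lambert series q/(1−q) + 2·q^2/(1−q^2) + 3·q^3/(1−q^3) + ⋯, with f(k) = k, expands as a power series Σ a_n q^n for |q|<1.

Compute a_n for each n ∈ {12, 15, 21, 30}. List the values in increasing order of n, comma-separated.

28, 24, 32, 72

[q^12] f(12)=12,f(6)=6,f(4)=4,f(3)=3,f(2)=2,f(1)=1 ⇒ 28
q^15  k|15↦f(k): 1:1 3:3 5:5 15:15  a_15=24
q^21  k|21↦f(k): 21:21 7:7 3:3 1:1  a_21=32
[q^30] f(1)=1,f(2)=2,f(3)=3,f(5)=5,f(6)=6,f(10)=10,f(15)=15,f(30)=30 ⇒ 72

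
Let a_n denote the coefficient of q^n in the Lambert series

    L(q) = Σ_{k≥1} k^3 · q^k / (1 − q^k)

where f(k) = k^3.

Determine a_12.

d|12:{12,6,4,3,2,1}  Σf=1728+216+64+27+8+1=2044

a_12 = 2044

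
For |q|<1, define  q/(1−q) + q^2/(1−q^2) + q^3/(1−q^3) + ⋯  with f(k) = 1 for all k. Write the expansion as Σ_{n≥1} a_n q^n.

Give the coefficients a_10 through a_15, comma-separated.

4, 2, 6, 2, 4, 4

[q^10] f(10)=1,f(5)=1,f(2)=1,f(1)=1 ⇒ 4
[q^11] f(1)=1,f(11)=1 ⇒ 2
d|12:{12,6,4,3,2,1}  Σf=1+1+1+1+1+1=6
q^13  k|13↦f(k): 13:1 1:1  a_13=2
n=14: 1·14 2·7 7·2 14·1  f→[1+1+1+1]=4
[q^15] f(15)=1,f(5)=1,f(3)=1,f(1)=1 ⇒ 4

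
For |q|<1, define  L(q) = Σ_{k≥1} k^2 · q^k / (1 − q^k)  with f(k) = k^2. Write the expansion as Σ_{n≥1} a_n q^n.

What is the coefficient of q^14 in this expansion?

a_14 = 250

q^14  k|14↦f(k): 14:196 7:49 2:4 1:1  a_14=250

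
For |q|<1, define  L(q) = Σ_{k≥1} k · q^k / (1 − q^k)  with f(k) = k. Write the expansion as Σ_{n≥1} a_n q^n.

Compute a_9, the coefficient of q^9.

a_9 = 13

[q^9] f(9)=9,f(3)=3,f(1)=1 ⇒ 13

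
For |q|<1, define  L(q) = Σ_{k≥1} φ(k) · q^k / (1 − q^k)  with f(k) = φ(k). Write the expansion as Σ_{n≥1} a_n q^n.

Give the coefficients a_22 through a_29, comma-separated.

q^22  k|22↦φ(k): 22:10 11:10 2:1 1:1  a_22=22
d|23:{23,1}  Σφ=22+1=23
n=24: 24·1 12·2 8·3 6·4 4·6 3·8 2·12 1·24  φ→[8+4+4+2+2+2+1+1]=24
[q^25] φ(1)=1,φ(5)=4,φ(25)=20 ⇒ 25
[q^26] φ(26)=12,φ(13)=12,φ(2)=1,φ(1)=1 ⇒ 26
q^27  k|27↦φ(k): 1:1 3:2 9:6 27:18  a_27=27
d|28:{28,14,7,4,2,1}  Σφ=12+6+6+2+1+1=28
q^29  k|29↦φ(k): 1:1 29:28  a_29=29

22, 23, 24, 25, 26, 27, 28, 29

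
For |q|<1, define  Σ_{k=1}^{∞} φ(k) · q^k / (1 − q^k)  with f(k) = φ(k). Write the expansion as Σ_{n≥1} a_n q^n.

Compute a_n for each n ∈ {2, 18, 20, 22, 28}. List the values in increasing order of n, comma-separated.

d|2:{1,2}  Σφ=1+1=2
[q^18] φ(1)=1,φ(2)=1,φ(3)=2,φ(6)=2,φ(9)=6,φ(18)=6 ⇒ 18
[q^20] φ(1)=1,φ(2)=1,φ(4)=2,φ(5)=4,φ(10)=4,φ(20)=8 ⇒ 20
d|22:{22,11,2,1}  Σφ=10+10+1+1=22
q^28  k|28↦φ(k): 1:1 2:1 4:2 7:6 14:6 28:12  a_28=28

2, 18, 20, 22, 28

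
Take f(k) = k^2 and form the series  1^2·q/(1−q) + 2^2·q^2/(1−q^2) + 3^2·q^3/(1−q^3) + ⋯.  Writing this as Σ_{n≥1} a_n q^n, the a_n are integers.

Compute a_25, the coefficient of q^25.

a_25 = 651

d|25:{25,5,1}  Σf=625+25+1=651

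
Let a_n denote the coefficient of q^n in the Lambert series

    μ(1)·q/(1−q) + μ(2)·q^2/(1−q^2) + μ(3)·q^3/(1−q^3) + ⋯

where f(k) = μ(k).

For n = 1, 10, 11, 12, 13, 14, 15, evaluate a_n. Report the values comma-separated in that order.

1, 0, 0, 0, 0, 0, 0

d|1:{1}  Σμ=1=1
[q^10] μ(10)=1,μ(5)=-1,μ(2)=-1,μ(1)=1 ⇒ 0
d|11:{1,11}  Σμ=1+(-1)=0
n=12: 1·12 2·6 3·4 4·3 6·2 12·1  μ→[1+(-1)+(-1)+0+1+0]=0
q^13  k|13↦μ(k): 1:1 13:-1  a_13=0
d|14:{14,7,2,1}  Σμ=1+(-1)+(-1)+1=0
n=15: 1·15 3·5 5·3 15·1  μ→[1+(-1)+(-1)+1]=0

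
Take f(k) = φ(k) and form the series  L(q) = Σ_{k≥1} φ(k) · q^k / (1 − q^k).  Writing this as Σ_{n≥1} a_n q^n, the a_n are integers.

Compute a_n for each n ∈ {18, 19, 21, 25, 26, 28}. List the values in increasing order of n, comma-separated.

[q^18] φ(1)=1,φ(2)=1,φ(3)=2,φ(6)=2,φ(9)=6,φ(18)=6 ⇒ 18
n=19: 19·1 1·19  φ→[18+1]=19
[q^21] φ(21)=12,φ(7)=6,φ(3)=2,φ(1)=1 ⇒ 21
d|25:{25,5,1}  Σφ=20+4+1=25
q^26  k|26↦φ(k): 26:12 13:12 2:1 1:1  a_26=26
n=28: 1·28 2·14 4·7 7·4 14·2 28·1  φ→[1+1+2+6+6+12]=28

18, 19, 21, 25, 26, 28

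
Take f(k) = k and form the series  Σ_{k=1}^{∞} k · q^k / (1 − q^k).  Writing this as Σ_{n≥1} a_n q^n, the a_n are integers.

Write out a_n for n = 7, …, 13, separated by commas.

n=7: 1·7 7·1  f→[1+7]=8
q^8  k|8↦f(k): 1:1 2:2 4:4 8:8  a_8=15
q^9  k|9↦f(k): 1:1 3:3 9:9  a_9=13
d|10:{1,2,5,10}  Σf=1+2+5+10=18
q^11  k|11↦f(k): 1:1 11:11  a_11=12
d|12:{12,6,4,3,2,1}  Σf=12+6+4+3+2+1=28
q^13  k|13↦f(k): 13:13 1:1  a_13=14

8, 15, 13, 18, 12, 28, 14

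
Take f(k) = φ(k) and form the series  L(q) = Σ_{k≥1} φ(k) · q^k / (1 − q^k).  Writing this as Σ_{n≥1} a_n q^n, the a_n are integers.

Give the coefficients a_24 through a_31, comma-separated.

q^24  k|24↦φ(k): 1:1 2:1 3:2 4:2 6:2 8:4 12:4 24:8  a_24=24
[q^25] φ(25)=20,φ(5)=4,φ(1)=1 ⇒ 25
d|26:{1,2,13,26}  Σφ=1+1+12+12=26
[q^27] φ(27)=18,φ(9)=6,φ(3)=2,φ(1)=1 ⇒ 27
n=28: 28·1 14·2 7·4 4·7 2·14 1·28  φ→[12+6+6+2+1+1]=28
d|29:{29,1}  Σφ=28+1=29
d|30:{1,2,3,5,6,10,15,30}  Σφ=1+1+2+4+2+4+8+8=30
n=31: 1·31 31·1  φ→[1+30]=31

24, 25, 26, 27, 28, 29, 30, 31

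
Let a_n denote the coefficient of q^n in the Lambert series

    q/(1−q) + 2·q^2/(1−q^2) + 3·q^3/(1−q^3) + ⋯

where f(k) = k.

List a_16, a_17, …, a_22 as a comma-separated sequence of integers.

n=16: 1·16 2·8 4·4 8·2 16·1  f→[1+2+4+8+16]=31
d|17:{17,1}  Σf=17+1=18
q^18  k|18↦f(k): 1:1 2:2 3:3 6:6 9:9 18:18  a_18=39
d|19:{19,1}  Σf=19+1=20
q^20  k|20↦f(k): 20:20 10:10 5:5 4:4 2:2 1:1  a_20=42
n=21: 1·21 3·7 7·3 21·1  f→[1+3+7+21]=32
n=22: 22·1 11·2 2·11 1·22  f→[22+11+2+1]=36

31, 18, 39, 20, 42, 32, 36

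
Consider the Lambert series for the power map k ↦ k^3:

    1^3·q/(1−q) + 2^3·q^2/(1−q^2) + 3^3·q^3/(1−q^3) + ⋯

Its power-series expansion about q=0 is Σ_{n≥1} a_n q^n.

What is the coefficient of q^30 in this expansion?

a_30 = 31752

[q^30] f(30)=27000,f(15)=3375,f(10)=1000,f(6)=216,f(5)=125,f(3)=27,f(2)=8,f(1)=1 ⇒ 31752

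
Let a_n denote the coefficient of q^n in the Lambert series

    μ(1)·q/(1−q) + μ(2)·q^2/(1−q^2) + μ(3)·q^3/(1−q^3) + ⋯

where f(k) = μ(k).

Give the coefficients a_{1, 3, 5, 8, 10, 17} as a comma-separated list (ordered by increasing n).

n=1: 1·1  μ→[1]=1
d|3:{3,1}  Σμ=(-1)+1=0
d|5:{5,1}  Σμ=(-1)+1=0
d|8:{1,2,4,8}  Σμ=1+(-1)+0+0=0
d|10:{1,2,5,10}  Σμ=1+(-1)+(-1)+1=0
n=17: 17·1 1·17  μ→[(-1)+1]=0

1, 0, 0, 0, 0, 0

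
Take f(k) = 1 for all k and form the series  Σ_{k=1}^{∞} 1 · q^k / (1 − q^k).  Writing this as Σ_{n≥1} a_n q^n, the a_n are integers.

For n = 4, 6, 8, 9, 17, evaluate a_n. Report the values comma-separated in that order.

n=4: 4·1 2·2 1·4  f→[1+1+1]=3
q^6  k|6↦f(k): 1:1 2:1 3:1 6:1  a_6=4
q^8  k|8↦f(k): 8:1 4:1 2:1 1:1  a_8=4
d|9:{9,3,1}  Σf=1+1+1=3
d|17:{17,1}  Σf=1+1=2

3, 4, 4, 3, 2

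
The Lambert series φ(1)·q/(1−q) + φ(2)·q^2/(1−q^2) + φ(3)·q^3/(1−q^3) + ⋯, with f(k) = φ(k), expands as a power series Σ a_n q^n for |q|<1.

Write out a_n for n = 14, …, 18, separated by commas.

n=14: 1·14 2·7 7·2 14·1  φ→[1+1+6+6]=14
q^15  k|15↦φ(k): 1:1 3:2 5:4 15:8  a_15=15
n=16: 1·16 2·8 4·4 8·2 16·1  φ→[1+1+2+4+8]=16
n=17: 17·1 1·17  φ→[16+1]=17
n=18: 18·1 9·2 6·3 3·6 2·9 1·18  φ→[6+6+2+2+1+1]=18

14, 15, 16, 17, 18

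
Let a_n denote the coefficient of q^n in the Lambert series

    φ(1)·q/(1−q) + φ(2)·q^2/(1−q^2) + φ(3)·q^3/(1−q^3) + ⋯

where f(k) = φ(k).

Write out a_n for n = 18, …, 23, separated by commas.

[q^18] φ(1)=1,φ(2)=1,φ(3)=2,φ(6)=2,φ(9)=6,φ(18)=6 ⇒ 18
n=19: 19·1 1·19  φ→[18+1]=19
[q^20] φ(20)=8,φ(10)=4,φ(5)=4,φ(4)=2,φ(2)=1,φ(1)=1 ⇒ 20
[q^21] φ(21)=12,φ(7)=6,φ(3)=2,φ(1)=1 ⇒ 21
q^22  k|22↦φ(k): 1:1 2:1 11:10 22:10  a_22=22
q^23  k|23↦φ(k): 23:22 1:1  a_23=23

18, 19, 20, 21, 22, 23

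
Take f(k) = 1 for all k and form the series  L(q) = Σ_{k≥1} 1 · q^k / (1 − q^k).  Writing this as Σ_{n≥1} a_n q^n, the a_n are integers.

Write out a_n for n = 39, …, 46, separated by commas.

n=39: 1·39 3·13 13·3 39·1  f→[1+1+1+1]=4
n=40: 40·1 20·2 10·4 8·5 5·8 4·10 2·20 1·40  f→[1+1+1+1+1+1+1+1]=8
[q^41] f(1)=1,f(41)=1 ⇒ 2
q^42  k|42↦f(k): 42:1 21:1 14:1 7:1 6:1 3:1 2:1 1:1  a_42=8
n=43: 1·43 43·1  f→[1+1]=2
q^44  k|44↦f(k): 1:1 2:1 4:1 11:1 22:1 44:1  a_44=6
[q^45] f(45)=1,f(15)=1,f(9)=1,f(5)=1,f(3)=1,f(1)=1 ⇒ 6
[q^46] f(46)=1,f(23)=1,f(2)=1,f(1)=1 ⇒ 4

4, 8, 2, 8, 2, 6, 6, 4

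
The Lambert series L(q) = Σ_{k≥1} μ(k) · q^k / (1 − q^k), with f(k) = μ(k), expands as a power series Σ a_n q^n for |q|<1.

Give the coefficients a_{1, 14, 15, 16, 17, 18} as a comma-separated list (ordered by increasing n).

d|1:{1}  Σμ=1=1
d|14:{14,7,2,1}  Σμ=1+(-1)+(-1)+1=0
n=15: 1·15 3·5 5·3 15·1  μ→[1+(-1)+(-1)+1]=0
q^16  k|16↦μ(k): 1:1 2:-1 4:0 8:0 16:0  a_16=0
n=17: 17·1 1·17  μ→[(-1)+1]=0
q^18  k|18↦μ(k): 1:1 2:-1 3:-1 6:1 9:0 18:0  a_18=0

1, 0, 0, 0, 0, 0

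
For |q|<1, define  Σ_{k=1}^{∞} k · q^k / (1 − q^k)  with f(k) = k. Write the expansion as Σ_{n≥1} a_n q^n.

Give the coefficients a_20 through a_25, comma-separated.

d|20:{1,2,4,5,10,20}  Σf=1+2+4+5+10+20=42
d|21:{21,7,3,1}  Σf=21+7+3+1=32
n=22: 22·1 11·2 2·11 1·22  f→[22+11+2+1]=36
d|23:{1,23}  Σf=1+23=24
d|24:{1,2,3,4,6,8,12,24}  Σf=1+2+3+4+6+8+12+24=60
[q^25] f(1)=1,f(5)=5,f(25)=25 ⇒ 31

42, 32, 36, 24, 60, 31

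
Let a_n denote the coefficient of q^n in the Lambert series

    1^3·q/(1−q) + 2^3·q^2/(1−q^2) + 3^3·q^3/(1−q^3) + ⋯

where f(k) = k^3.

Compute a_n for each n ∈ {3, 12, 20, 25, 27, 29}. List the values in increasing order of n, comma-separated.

[q^3] f(3)=27,f(1)=1 ⇒ 28
d|12:{1,2,3,4,6,12}  Σf=1+8+27+64+216+1728=2044
d|20:{20,10,5,4,2,1}  Σf=8000+1000+125+64+8+1=9198
d|25:{25,5,1}  Σf=15625+125+1=15751
d|27:{1,3,9,27}  Σf=1+27+729+19683=20440
d|29:{29,1}  Σf=24389+1=24390

28, 2044, 9198, 15751, 20440, 24390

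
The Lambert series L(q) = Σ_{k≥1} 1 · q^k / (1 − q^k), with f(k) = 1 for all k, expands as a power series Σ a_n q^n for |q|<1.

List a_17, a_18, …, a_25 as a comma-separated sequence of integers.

2, 6, 2, 6, 4, 4, 2, 8, 3

n=17: 17·1 1·17  f→[1+1]=2
d|18:{1,2,3,6,9,18}  Σf=1+1+1+1+1+1=6
n=19: 19·1 1·19  f→[1+1]=2
n=20: 1·20 2·10 4·5 5·4 10·2 20·1  f→[1+1+1+1+1+1]=6
[q^21] f(1)=1,f(3)=1,f(7)=1,f(21)=1 ⇒ 4
n=22: 1·22 2·11 11·2 22·1  f→[1+1+1+1]=4
[q^23] f(1)=1,f(23)=1 ⇒ 2
d|24:{1,2,3,4,6,8,12,24}  Σf=1+1+1+1+1+1+1+1=8
q^25  k|25↦f(k): 1:1 5:1 25:1  a_25=3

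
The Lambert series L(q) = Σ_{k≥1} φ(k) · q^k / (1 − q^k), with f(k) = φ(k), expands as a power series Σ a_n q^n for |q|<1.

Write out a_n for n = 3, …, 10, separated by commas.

n=3: 3·1 1·3  φ→[2+1]=3
[q^4] φ(4)=2,φ(2)=1,φ(1)=1 ⇒ 4
[q^5] φ(1)=1,φ(5)=4 ⇒ 5
d|6:{1,2,3,6}  Σφ=1+1+2+2=6
q^7  k|7↦φ(k): 1:1 7:6  a_7=7
d|8:{1,2,4,8}  Σφ=1+1+2+4=8
d|9:{1,3,9}  Σφ=1+2+6=9
d|10:{1,2,5,10}  Σφ=1+1+4+4=10

3, 4, 5, 6, 7, 8, 9, 10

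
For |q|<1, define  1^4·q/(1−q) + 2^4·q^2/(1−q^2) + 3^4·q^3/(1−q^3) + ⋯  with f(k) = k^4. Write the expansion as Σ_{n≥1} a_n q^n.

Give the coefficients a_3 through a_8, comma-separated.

82, 273, 626, 1394, 2402, 4369

q^3  k|3↦f(k): 1:1 3:81  a_3=82
[q^4] f(1)=1,f(2)=16,f(4)=256 ⇒ 273
d|5:{1,5}  Σf=1+625=626
n=6: 6·1 3·2 2·3 1·6  f→[1296+81+16+1]=1394
d|7:{7,1}  Σf=2401+1=2402
n=8: 8·1 4·2 2·4 1·8  f→[4096+256+16+1]=4369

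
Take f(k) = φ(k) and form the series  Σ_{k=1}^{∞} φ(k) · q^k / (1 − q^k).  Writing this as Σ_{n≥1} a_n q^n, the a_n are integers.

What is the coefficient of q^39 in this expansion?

d|39:{1,3,13,39}  Σφ=1+2+12+24=39

a_39 = 39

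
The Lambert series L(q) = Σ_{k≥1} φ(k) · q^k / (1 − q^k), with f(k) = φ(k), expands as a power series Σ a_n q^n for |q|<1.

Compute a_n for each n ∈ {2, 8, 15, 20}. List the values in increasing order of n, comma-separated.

[q^2] φ(2)=1,φ(1)=1 ⇒ 2
[q^8] φ(8)=4,φ(4)=2,φ(2)=1,φ(1)=1 ⇒ 8
d|15:{1,3,5,15}  Σφ=1+2+4+8=15
[q^20] φ(1)=1,φ(2)=1,φ(4)=2,φ(5)=4,φ(10)=4,φ(20)=8 ⇒ 20

2, 8, 15, 20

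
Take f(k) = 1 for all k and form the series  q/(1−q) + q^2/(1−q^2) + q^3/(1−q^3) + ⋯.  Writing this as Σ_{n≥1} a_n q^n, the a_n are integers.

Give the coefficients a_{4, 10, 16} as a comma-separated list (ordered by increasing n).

3, 4, 5

n=4: 1·4 2·2 4·1  f→[1+1+1]=3
[q^10] f(1)=1,f(2)=1,f(5)=1,f(10)=1 ⇒ 4
[q^16] f(16)=1,f(8)=1,f(4)=1,f(2)=1,f(1)=1 ⇒ 5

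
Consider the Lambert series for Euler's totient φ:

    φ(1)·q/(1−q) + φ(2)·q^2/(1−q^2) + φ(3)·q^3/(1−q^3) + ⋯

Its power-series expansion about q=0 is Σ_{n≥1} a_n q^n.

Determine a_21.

q^21  k|21↦φ(k): 1:1 3:2 7:6 21:12  a_21=21

a_21 = 21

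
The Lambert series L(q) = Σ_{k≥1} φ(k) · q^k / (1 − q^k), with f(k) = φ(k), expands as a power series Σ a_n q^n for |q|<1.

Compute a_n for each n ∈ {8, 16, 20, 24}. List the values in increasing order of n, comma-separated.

[q^8] φ(1)=1,φ(2)=1,φ(4)=2,φ(8)=4 ⇒ 8
q^16  k|16↦φ(k): 16:8 8:4 4:2 2:1 1:1  a_16=16
d|20:{20,10,5,4,2,1}  Σφ=8+4+4+2+1+1=20
[q^24] φ(24)=8,φ(12)=4,φ(8)=4,φ(6)=2,φ(4)=2,φ(3)=2,φ(2)=1,φ(1)=1 ⇒ 24

8, 16, 20, 24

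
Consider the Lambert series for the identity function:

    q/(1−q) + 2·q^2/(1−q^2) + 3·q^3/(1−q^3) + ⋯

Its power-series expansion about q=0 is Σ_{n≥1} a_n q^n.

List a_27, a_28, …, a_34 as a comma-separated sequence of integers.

q^27  k|27↦f(k): 27:27 9:9 3:3 1:1  a_27=40
[q^28] f(1)=1,f(2)=2,f(4)=4,f(7)=7,f(14)=14,f(28)=28 ⇒ 56
q^29  k|29↦f(k): 29:29 1:1  a_29=30
q^30  k|30↦f(k): 1:1 2:2 3:3 5:5 6:6 10:10 15:15 30:30  a_30=72
q^31  k|31↦f(k): 31:31 1:1  a_31=32
q^32  k|32↦f(k): 32:32 16:16 8:8 4:4 2:2 1:1  a_32=63
n=33: 33·1 11·3 3·11 1·33  f→[33+11+3+1]=48
n=34: 1·34 2·17 17·2 34·1  f→[1+2+17+34]=54

40, 56, 30, 72, 32, 63, 48, 54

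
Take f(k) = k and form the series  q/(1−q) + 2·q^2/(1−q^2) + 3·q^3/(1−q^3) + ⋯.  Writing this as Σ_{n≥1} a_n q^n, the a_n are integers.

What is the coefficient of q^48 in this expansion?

a_48 = 124

n=48: 48·1 24·2 16·3 12·4 8·6 6·8 4·12 3·16 2·24 1·48  f→[48+24+16+12+8+6+4+3+2+1]=124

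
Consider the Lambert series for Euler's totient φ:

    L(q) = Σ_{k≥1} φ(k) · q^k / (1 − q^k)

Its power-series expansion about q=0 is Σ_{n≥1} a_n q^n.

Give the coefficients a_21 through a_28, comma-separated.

[q^21] φ(21)=12,φ(7)=6,φ(3)=2,φ(1)=1 ⇒ 21
[q^22] φ(22)=10,φ(11)=10,φ(2)=1,φ(1)=1 ⇒ 22
[q^23] φ(23)=22,φ(1)=1 ⇒ 23
q^24  k|24↦φ(k): 24:8 12:4 8:4 6:2 4:2 3:2 2:1 1:1  a_24=24
q^25  k|25↦φ(k): 1:1 5:4 25:20  a_25=25
d|26:{1,2,13,26}  Σφ=1+1+12+12=26
n=27: 27·1 9·3 3·9 1·27  φ→[18+6+2+1]=27
[q^28] φ(1)=1,φ(2)=1,φ(4)=2,φ(7)=6,φ(14)=6,φ(28)=12 ⇒ 28

21, 22, 23, 24, 25, 26, 27, 28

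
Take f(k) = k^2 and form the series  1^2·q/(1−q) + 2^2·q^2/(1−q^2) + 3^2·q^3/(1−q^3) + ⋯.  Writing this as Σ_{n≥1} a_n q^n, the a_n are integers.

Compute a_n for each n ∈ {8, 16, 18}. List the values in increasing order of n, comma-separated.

85, 341, 455

n=8: 1·8 2·4 4·2 8·1  f→[1+4+16+64]=85
[q^16] f(16)=256,f(8)=64,f(4)=16,f(2)=4,f(1)=1 ⇒ 341
q^18  k|18↦f(k): 18:324 9:81 6:36 3:9 2:4 1:1  a_18=455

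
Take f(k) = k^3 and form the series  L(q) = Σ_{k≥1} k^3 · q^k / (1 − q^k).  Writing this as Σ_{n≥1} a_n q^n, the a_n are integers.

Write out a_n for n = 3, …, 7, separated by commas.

28, 73, 126, 252, 344

d|3:{1,3}  Σf=1+27=28
[q^4] f(4)=64,f(2)=8,f(1)=1 ⇒ 73
q^5  k|5↦f(k): 5:125 1:1  a_5=126
q^6  k|6↦f(k): 1:1 2:8 3:27 6:216  a_6=252
n=7: 7·1 1·7  f→[343+1]=344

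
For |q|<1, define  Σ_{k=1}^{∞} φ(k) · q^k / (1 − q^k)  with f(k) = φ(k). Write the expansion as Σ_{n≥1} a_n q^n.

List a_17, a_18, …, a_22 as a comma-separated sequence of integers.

q^17  k|17↦φ(k): 1:1 17:16  a_17=17
n=18: 18·1 9·2 6·3 3·6 2·9 1·18  φ→[6+6+2+2+1+1]=18
d|19:{19,1}  Σφ=18+1=19
[q^20] φ(20)=8,φ(10)=4,φ(5)=4,φ(4)=2,φ(2)=1,φ(1)=1 ⇒ 20
n=21: 21·1 7·3 3·7 1·21  φ→[12+6+2+1]=21
q^22  k|22↦φ(k): 1:1 2:1 11:10 22:10  a_22=22

17, 18, 19, 20, 21, 22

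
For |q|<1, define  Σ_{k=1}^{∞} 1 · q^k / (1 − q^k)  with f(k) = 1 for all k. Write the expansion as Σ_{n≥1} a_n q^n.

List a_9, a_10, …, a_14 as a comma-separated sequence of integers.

3, 4, 2, 6, 2, 4

q^9  k|9↦f(k): 9:1 3:1 1:1  a_9=3
n=10: 10·1 5·2 2·5 1·10  f→[1+1+1+1]=4
d|11:{1,11}  Σf=1+1=2
q^12  k|12↦f(k): 12:1 6:1 4:1 3:1 2:1 1:1  a_12=6
d|13:{1,13}  Σf=1+1=2
d|14:{1,2,7,14}  Σf=1+1+1+1=4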